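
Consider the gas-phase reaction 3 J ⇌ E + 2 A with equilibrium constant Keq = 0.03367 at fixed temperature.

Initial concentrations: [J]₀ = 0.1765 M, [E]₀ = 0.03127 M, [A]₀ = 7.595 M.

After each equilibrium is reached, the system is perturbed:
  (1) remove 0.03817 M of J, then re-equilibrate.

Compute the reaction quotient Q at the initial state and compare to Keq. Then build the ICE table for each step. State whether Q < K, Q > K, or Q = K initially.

Q₀ = 328.1 vs Keq = 0.03367 ⇒ Q>K, reverse
Step 1:
                    J           E           A
  Initial      0.1765     0.03127       7.595
  Change      0.09377    -0.03126    -0.06252
  Equil        0.2703  1.1716e-05       7.532
  solve Keq expr → x = -0.03126; check Q = 0.03367
Then remove 0.03817 M of J.
Step 2:
                    J           E           A
  Initial      0.2321  1.1716e-05       7.532
  Change   1.2884e-05 -4.2946e-06 -8.5892e-06
  Equil        0.2321  7.4215e-06       7.532
  solve Keq expr → x = -4.2946e-06; check Q = 0.03367

Q₀ = 328.1; Q > K (proceeds reverse)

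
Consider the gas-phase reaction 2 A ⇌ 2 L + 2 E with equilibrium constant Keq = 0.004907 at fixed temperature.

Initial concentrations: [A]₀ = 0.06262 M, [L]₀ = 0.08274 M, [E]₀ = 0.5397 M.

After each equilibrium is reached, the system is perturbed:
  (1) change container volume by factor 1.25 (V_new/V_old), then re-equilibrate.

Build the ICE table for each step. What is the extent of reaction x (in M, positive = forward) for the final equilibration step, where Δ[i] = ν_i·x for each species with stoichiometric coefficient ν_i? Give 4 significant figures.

x = 0.001516 M

Q₀ = 0.5085 vs Keq = 0.004907 ⇒ Q>K, reverse
Step 1:
                   A          L          E
  Initial    0.06262    0.08274     0.5397
  Change     0.06408   -0.06408   -0.06408
  Equil       0.1267    0.01866     0.4756
  solve Keq expr → x = -0.03204; check Q = 0.004907
Then change container volume by factor 1.25 (V_new/V_old).
Step 2:
                   A          L          E
  Initial     0.1014    0.01493     0.3805
  Change   -0.003031   0.003031   0.003031
  Equil      0.09833    0.01796     0.3835
  solve Keq expr → x = 0.001516; check Q = 0.004907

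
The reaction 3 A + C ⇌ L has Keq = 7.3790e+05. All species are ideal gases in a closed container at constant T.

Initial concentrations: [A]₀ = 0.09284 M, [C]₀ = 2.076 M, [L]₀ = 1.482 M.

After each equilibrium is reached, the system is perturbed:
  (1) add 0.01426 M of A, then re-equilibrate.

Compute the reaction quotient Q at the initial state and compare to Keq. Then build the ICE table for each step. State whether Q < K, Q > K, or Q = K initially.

Q₀ = 892.1; Q < K (proceeds forward)

Q₀ = 892.1 vs Keq = 7.3790e+05 ⇒ Q<K, forward
Step 1:
                   A          C          L
  I          0.09284      2.076      1.482
  C         -0.08284   -0.02761    0.02761
  E         0.009996      2.048       1.51
  solve Keq expr → x = 0.02761; check Q = 7.3790e+05
Then add 0.01426 M of A.
Step 2:
                   A          C          L
  I          0.02426      2.048       1.51
  C         -0.01424  -0.004747   0.004747
  E          0.01001      2.044      1.514
  solve Keq expr → x = 0.004747; check Q = 7.3790e+05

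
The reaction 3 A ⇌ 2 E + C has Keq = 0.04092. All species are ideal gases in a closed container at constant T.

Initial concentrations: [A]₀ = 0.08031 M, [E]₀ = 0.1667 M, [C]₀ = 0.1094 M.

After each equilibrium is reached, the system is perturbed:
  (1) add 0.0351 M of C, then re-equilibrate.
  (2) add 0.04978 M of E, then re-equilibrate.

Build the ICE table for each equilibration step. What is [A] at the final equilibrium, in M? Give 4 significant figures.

Q₀ = 5.869 vs Keq = 0.04092 ⇒ Q>K, reverse
Step 1:
                   A          E          C
  init       0.08031     0.1667     0.1094
  Δ           0.1329   -0.08862   -0.04431
  eq          0.2132    0.07808    0.06509
  solve Keq expr → x = -0.04431; check Q = 0.04092
Then add 0.0351 M of C.
Step 2:
                   A          E          C
  init        0.2132    0.07808     0.1002
  Δ          0.01228  -0.008188  -0.004094
  eq          0.2255    0.06989    0.09609
  solve Keq expr → x = -0.004094; check Q = 0.04092
Then add 0.04978 M of E.
Step 3:
                   A          E          C
  init        0.2255     0.1197    0.09609
  Δ          0.03771   -0.02514   -0.01257
  eq          0.2632    0.09453    0.08353
  solve Keq expr → x = -0.01257; check Q = 0.04092

[A]_eq = 0.2632 M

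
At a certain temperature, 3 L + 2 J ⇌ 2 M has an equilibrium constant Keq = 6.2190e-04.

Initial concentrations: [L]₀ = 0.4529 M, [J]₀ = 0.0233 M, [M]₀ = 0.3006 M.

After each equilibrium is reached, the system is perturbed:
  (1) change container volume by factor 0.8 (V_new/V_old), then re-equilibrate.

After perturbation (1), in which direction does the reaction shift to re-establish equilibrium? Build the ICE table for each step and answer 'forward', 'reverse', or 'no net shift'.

Direction: forward

Q₀ = 1792 vs Keq = 6.2190e-04 ⇒ Q>K, reverse
Step 1:
                   L          J          M
  I           0.4529     0.0233     0.3006
  C           0.4409     0.2939    -0.2939
  E           0.8938     0.3172   0.006684
  solve Keq expr → x = -0.147; check Q = 6.2190e-04
Then change container volume by factor 0.8 (V_new/V_old).
Step 2:
                   L          J          M
  I            1.117     0.3965   0.008355
  C        -0.004733  -0.003155   0.003155
  E            1.112     0.3934    0.01151
  solve Keq expr → x = 0.001578; check Q = 6.2190e-04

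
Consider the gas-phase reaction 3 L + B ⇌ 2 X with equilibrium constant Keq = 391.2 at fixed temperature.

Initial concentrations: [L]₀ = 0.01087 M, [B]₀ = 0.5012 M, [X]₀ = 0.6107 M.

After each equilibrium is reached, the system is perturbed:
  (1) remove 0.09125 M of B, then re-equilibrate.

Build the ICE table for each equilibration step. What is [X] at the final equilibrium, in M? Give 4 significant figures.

Q₀ = 5.7937e+05 vs Keq = 391.2 ⇒ Q>K, reverse
Step 1:
                    L           B           X
  init        0.01087      0.5012      0.6107
  Δ            0.1013     0.03375    -0.06751
  eq           0.1121       0.535      0.5432
  solve Keq expr → x = -0.03375; check Q = 391.2
Then remove 0.09125 M of B.
Step 2:
                    L           B           X
  init         0.1121      0.4437      0.5432
  Δ          0.006398    0.002133   -0.004265
  eq           0.1185      0.4458      0.5389
  solve Keq expr → x = -0.002133; check Q = 391.2

[X]_eq = 0.5389 M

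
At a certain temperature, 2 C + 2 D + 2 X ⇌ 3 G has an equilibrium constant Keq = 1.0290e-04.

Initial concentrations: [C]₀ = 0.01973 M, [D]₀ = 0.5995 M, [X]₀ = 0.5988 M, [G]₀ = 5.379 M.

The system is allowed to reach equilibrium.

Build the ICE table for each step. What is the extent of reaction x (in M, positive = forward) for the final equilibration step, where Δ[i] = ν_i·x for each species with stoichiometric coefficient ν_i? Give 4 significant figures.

Q₀ = 3.1025e+06 vs Keq = 1.0290e-04 ⇒ Q>K, reverse
Step 1:
                  C         D         X         G
  Initial   0.01973    0.5995    0.5988     5.379
  Change      3.185     3.185     3.185    -4.778
  Equil       3.205     3.785     3.784    0.6008
  solve Keq expr → x = -1.593; check Q = 1.0290e-04

x = -1.593 M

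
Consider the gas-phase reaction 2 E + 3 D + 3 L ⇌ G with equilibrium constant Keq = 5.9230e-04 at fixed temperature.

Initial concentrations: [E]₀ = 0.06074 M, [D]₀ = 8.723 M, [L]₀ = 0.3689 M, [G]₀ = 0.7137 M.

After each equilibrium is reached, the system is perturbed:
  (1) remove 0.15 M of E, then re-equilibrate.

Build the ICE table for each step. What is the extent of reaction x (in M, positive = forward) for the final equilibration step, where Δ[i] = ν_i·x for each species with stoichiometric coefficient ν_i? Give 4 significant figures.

Q₀ = 5.806 vs Keq = 5.9230e-04 ⇒ Q>K, reverse
Step 1:
                  E         D         L         G
  I         0.06074     8.723    0.3689    0.7137
  C          0.5844    0.8767    0.8767   -0.2922
  E          0.6452       9.6     1.246    0.4215
  solve Keq expr → x = -0.2922; check Q = 5.9230e-04
Then remove 0.15 M of E.
Step 2:
                  E         D         L         G
  I          0.4952       9.6     1.246    0.4215
  C         0.05878   0.08817   0.08817  -0.02939
  E           0.554     9.688     1.334    0.3921
  solve Keq expr → x = -0.02939; check Q = 5.9230e-04

x = -0.02939 M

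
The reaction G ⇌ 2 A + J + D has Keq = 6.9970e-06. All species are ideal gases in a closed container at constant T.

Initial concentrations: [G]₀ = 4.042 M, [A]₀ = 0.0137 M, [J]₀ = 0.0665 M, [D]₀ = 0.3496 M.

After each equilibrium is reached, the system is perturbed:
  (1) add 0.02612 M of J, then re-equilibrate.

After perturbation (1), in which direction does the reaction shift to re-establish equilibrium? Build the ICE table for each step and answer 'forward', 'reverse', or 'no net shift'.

Q₀ = 1.0795e-06 vs Keq = 6.9970e-06 ⇒ Q<K, forward
Step 1:
                    G           A           J           D
  init          4.042      0.0137      0.0665      0.3496
  Δ         -0.009258     0.01852    0.009258    0.009258
  eq            4.033     0.03222     0.07576      0.3589
  solve Keq expr → x = 0.009258; check Q = 6.9970e-06
Then add 0.02612 M of J.
Step 2:
                    G           A           J           D
  init          4.033     0.03222      0.1019      0.3589
  Δ          0.002033   -0.004067   -0.002033   -0.002033
  eq            4.035     0.02815     0.09984      0.3568
  solve Keq expr → x = -0.002033; check Q = 6.9970e-06

Direction: reverse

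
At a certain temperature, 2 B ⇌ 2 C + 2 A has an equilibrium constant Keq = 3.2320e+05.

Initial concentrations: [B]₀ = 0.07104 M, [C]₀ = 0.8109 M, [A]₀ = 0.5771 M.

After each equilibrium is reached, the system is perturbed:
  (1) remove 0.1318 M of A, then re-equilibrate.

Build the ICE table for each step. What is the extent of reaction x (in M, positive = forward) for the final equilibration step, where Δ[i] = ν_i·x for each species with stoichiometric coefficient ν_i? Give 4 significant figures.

Q₀ = 43.39 vs Keq = 3.2320e+05 ⇒ Q<K, forward
Step 1:
                    B           C           A
  Initial     0.07104      0.8109      0.5771
  Change     -0.07004     0.07004     0.07004
  Equil      0.001003      0.8809      0.6471
  solve Keq expr → x = 0.03502; check Q = 3.2320e+05
Then remove 0.1318 M of A.
Step 2:
                    B           C           A
  Initial    0.001003      0.8809      0.5153
  Change  -2.0373e-04  2.0373e-04  2.0373e-04
  Equil    7.9905e-04      0.8811      0.5155
  solve Keq expr → x = 1.0187e-04; check Q = 3.2320e+05

x = 1.0187e-04 M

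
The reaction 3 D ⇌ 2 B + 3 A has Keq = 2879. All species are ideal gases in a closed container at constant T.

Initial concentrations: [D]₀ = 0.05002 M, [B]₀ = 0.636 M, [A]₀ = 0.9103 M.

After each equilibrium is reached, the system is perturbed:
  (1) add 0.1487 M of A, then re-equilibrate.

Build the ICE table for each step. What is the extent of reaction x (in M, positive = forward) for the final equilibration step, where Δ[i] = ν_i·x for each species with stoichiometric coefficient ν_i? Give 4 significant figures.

Q₀ = 2438 vs Keq = 2879 ⇒ Q<K, forward
Step 1:
                  D         B         A
  I         0.05002     0.636    0.9103
  C       -0.002485  0.001657  0.002485
  E         0.04753    0.6377    0.9128
  solve Keq expr → x = 8.2837e-04; check Q = 2879
Then add 0.1487 M of A.
Step 2:
                  D         B         A
  I         0.04753    0.6377     1.061
  C        0.007102 -0.004735 -0.007102
  E         0.05464    0.6329     1.054
  solve Keq expr → x = -0.002367; check Q = 2879

x = -0.002367 M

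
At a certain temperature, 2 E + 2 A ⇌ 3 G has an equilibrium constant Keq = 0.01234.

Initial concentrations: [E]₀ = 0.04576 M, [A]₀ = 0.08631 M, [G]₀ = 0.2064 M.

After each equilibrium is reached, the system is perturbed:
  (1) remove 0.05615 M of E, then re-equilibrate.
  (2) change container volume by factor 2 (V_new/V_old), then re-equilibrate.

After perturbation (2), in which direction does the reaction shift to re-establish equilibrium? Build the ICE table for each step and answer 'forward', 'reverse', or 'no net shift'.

Q₀ = 563.7 vs Keq = 0.01234 ⇒ Q>K, reverse
Step 1:
                  E         A         G
  init      0.04576   0.08631    0.2064
  Δ          0.1212    0.1212   -0.1818
  eq          0.167    0.2075   0.02456
  solve Keq expr → x = -0.06061; check Q = 0.01234
Then remove 0.05615 M of E.
Step 2:
                  E         A         G
  init       0.1108    0.2075   0.02456
  Δ         0.00351   0.00351 -0.005266
  eq         0.1143     0.211    0.0193
  solve Keq expr → x = -0.001755; check Q = 0.01234
Then change container volume by factor 2 (V_new/V_old).
Step 3:
                  E         A         G
  init      0.05717    0.1055  0.009649
  Δ        0.001215  0.001215 -0.001823
  eq        0.05839    0.1067  0.007826
  solve Keq expr → x = -6.0762e-04; check Q = 0.01234

Direction: reverse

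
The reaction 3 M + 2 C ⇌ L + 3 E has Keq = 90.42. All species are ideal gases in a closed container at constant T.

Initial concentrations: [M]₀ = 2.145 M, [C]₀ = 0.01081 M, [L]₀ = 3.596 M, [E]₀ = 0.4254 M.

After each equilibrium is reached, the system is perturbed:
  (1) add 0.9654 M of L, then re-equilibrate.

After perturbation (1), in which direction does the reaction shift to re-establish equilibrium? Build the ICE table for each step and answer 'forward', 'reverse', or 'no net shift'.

Q₀ = 240 vs Keq = 90.42 ⇒ Q>K, reverse
Step 1:
                    M           C           L           E
  Initial       2.145     0.01081       3.596      0.4254
  Change      0.00918     0.00612    -0.00306    -0.00918
  Equil         2.154     0.01693       3.593      0.4162
  solve Keq expr → x = -0.00306; check Q = 90.42
Then add 0.9654 M of L.
Step 2:
                    M           C           L           E
  Initial       2.154     0.01693       4.558      0.4162
  Change     0.002856    0.001904 -9.5197e-04   -0.002856
  Equil         2.157     0.01883       4.557      0.4134
  solve Keq expr → x = -9.5197e-04; check Q = 90.42

Direction: reverse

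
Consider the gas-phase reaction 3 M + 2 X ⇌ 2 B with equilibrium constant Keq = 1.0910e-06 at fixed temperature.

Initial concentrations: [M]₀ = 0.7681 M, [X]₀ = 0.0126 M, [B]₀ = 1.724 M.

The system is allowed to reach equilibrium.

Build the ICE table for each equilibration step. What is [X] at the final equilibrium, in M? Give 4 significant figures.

Q₀ = 4.1312e+04 vs Keq = 1.0910e-06 ⇒ Q>K, reverse
Step 1:
                    M           X           B
  init         0.7681      0.0126       1.724
  Δ              2.57       1.713      -1.713
  eq            3.338       1.726     0.01099
  solve Keq expr → x = -0.8565; check Q = 1.0910e-06

[X]_eq = 1.726 M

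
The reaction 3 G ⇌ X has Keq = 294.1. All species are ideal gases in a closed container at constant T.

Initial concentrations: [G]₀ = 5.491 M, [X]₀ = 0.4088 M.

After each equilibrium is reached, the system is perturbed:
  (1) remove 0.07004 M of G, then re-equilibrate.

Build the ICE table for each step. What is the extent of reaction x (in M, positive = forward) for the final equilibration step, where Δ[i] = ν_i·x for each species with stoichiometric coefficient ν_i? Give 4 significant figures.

Q₀ = 0.002469 vs Keq = 294.1 ⇒ Q<K, forward
Step 1:
                   G          X
  init         5.491     0.4088
  Δ           -5.296      1.765
  eq          0.1948      2.174
  solve Keq expr → x = 1.765; check Q = 294.1
Then remove 0.07004 M of G.
Step 2:
                   G          X
  init        0.1248      2.174
  Δ          0.06935   -0.02312
  eq          0.1941      2.151
  solve Keq expr → x = -0.02312; check Q = 294.1

x = -0.02312 M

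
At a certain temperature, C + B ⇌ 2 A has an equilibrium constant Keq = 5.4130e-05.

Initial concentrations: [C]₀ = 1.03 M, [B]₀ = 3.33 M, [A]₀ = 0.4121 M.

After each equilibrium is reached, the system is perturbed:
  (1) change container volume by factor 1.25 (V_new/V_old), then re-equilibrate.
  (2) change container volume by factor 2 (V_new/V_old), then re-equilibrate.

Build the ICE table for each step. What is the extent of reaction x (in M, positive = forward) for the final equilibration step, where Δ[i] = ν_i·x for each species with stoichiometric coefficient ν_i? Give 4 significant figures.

x = 0 M

Q₀ = 0.04951 vs Keq = 5.4130e-05 ⇒ Q>K, reverse
Step 1:
                    C           B           A
  init           1.03        3.33      0.4121
  Δ            0.1984      0.1984     -0.3968
  eq            1.228       3.528     0.01532
  solve Keq expr → x = -0.1984; check Q = 5.4130e-05
Then change container volume by factor 1.25 (V_new/V_old).
Step 2:
                    C           B           A
  init         0.9827       2.823     0.01225
  Δ                 0           0           0
  eq           0.9827       2.823     0.01225
  solve Keq expr → x = 0; check Q = 5.4130e-05
Then change container volume by factor 2 (V_new/V_old).
Step 3:
                    C           B           A
  init         0.4914       1.411    0.006127
  Δ                 0           0           0
  eq           0.4914       1.411    0.006127
  solve Keq expr → x = 0; check Q = 5.4130e-05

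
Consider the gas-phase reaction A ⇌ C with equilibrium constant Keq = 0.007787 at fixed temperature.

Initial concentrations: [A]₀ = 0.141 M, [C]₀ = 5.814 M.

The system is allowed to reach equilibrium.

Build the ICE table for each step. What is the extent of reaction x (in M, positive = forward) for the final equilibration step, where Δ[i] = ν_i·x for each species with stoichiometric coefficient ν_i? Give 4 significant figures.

Q₀ = 41.23 vs Keq = 0.007787 ⇒ Q>K, reverse
Step 1:
                   A          C
  I            0.141      5.814
  C            5.768     -5.768
  E            5.909    0.04601
  solve Keq expr → x = -5.768; check Q = 0.007787

x = -5.768 M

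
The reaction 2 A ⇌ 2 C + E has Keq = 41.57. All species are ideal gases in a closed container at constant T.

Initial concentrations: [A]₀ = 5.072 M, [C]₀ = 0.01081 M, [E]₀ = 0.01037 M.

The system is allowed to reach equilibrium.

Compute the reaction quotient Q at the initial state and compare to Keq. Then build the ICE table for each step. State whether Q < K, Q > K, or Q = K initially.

Q₀ = 4.7106e-08 vs Keq = 41.57 ⇒ Q<K, forward
Step 1:
                   A          C          E
  init         5.072    0.01081    0.01037
  Δ           -4.143      4.143      2.071
  eq          0.9294      4.153      2.082
  solve Keq expr → x = 2.071; check Q = 41.57

Q₀ = 4.7106e-08; Q < K (proceeds forward)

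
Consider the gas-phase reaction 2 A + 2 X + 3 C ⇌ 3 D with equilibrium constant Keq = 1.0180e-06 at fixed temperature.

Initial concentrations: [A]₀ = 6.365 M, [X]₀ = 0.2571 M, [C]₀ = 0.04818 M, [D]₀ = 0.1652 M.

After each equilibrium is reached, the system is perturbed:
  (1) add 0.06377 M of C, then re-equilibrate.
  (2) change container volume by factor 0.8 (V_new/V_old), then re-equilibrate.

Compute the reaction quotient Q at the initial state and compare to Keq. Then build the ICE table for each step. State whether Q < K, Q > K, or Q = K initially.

Q₀ = 15.05; Q > K (proceeds reverse)

Q₀ = 15.05 vs Keq = 1.0180e-06 ⇒ Q>K, reverse
Step 1:
                   A          X          C          D
  Initial      6.365     0.2571    0.04818     0.1652
  Change      0.1076     0.1076     0.1615    -0.1615
  Equil        6.473     0.3647     0.2096   0.003739
  solve Keq expr → x = -0.05382; check Q = 1.0180e-06
Then add 0.06377 M of C.
Step 2:
                   A          X          C          D
  Initial      6.473     0.3647     0.2734   0.003739
  Change  -7.4042e-04 -7.4042e-04  -0.001111   0.001111
  Equil        6.472      0.364     0.2723    0.00485
  solve Keq expr → x = 3.7021e-04; check Q = 1.0180e-06
Then change container volume by factor 0.8 (V_new/V_old).
Step 3:
                   A          X          C          D
  Initial       8.09      0.455     0.3404   0.006062
  Change   -0.001357  -0.001357  -0.002035   0.002035
  Equil        8.089     0.4536     0.3383   0.008097
  solve Keq expr → x = 6.7828e-04; check Q = 1.0180e-06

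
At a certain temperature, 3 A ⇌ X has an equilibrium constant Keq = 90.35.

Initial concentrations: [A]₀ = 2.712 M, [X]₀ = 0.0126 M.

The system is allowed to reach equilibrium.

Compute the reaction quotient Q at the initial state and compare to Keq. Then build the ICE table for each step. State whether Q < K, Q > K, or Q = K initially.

Q₀ = 6.3169e-04 vs Keq = 90.35 ⇒ Q<K, forward
Step 1:
                  A         X
  I           2.712    0.0126
  C          -2.501    0.8337
  E          0.2108    0.8463
  solve Keq expr → x = 0.8337; check Q = 90.35

Q₀ = 6.3169e-04; Q < K (proceeds forward)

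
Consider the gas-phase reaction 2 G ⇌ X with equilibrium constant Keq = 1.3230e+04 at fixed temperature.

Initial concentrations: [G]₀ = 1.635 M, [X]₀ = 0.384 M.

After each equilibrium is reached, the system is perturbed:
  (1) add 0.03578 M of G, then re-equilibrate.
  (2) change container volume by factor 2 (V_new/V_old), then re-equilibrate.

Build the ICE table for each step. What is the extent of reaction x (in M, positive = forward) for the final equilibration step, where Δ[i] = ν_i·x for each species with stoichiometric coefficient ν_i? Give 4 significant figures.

Q₀ = 0.1436 vs Keq = 1.3230e+04 ⇒ Q<K, forward
Step 1:
                  G         X
  Initial     1.635     0.384
  Change     -1.625    0.8127
  Equil    0.009511     1.197
  solve Keq expr → x = 0.8127; check Q = 1.3230e+04
Then add 0.03578 M of G.
Step 2:
                  G         X
  Initial   0.04529     1.197
  Change   -0.03571   0.01785
  Equil    0.009582     1.215
  solve Keq expr → x = 0.01785; check Q = 1.3230e+04
Then change container volume by factor 2 (V_new/V_old).
Step 3:
                  G         X
  Initial  0.004791    0.6073
  Change   0.001979 -9.8944e-04
  Equil     0.00677    0.6063
  solve Keq expr → x = -9.8944e-04; check Q = 1.3230e+04

x = -9.8944e-04 M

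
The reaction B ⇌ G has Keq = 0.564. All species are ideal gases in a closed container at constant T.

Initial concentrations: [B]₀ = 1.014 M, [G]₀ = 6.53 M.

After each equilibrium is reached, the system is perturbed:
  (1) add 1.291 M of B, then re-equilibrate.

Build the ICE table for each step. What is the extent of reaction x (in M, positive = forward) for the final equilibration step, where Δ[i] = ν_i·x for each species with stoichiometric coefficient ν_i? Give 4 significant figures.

Q₀ = 6.44 vs Keq = 0.564 ⇒ Q>K, reverse
Step 1:
                  B         G
  I           1.014      6.53
  C            3.81     -3.81
  E           4.824      2.72
  solve Keq expr → x = -3.81; check Q = 0.564
Then add 1.291 M of B.
Step 2:
                  B         G
  I           6.115      2.72
  C         -0.4656    0.4656
  E           5.649     3.186
  solve Keq expr → x = 0.4656; check Q = 0.564

x = 0.4656 M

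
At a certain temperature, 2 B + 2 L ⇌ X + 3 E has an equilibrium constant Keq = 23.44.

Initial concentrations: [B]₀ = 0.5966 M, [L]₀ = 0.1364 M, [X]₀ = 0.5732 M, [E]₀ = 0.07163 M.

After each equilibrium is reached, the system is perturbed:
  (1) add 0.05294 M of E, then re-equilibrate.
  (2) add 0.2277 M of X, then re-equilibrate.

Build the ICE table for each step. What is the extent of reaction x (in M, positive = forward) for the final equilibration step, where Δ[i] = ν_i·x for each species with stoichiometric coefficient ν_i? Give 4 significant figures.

x = -0.002397 M

Q₀ = 0.03181 vs Keq = 23.44 ⇒ Q<K, forward
Step 1:
                    B           L           X           E
  Initial      0.5966      0.1364      0.5732     0.07163
  Change      -0.1015     -0.1015     0.05075      0.1522
  Equil        0.4951     0.03491      0.6239      0.2239
  solve Keq expr → x = 0.05075; check Q = 23.44
Then add 0.05294 M of E.
Step 2:
                    B           L           X           E
  Initial      0.4951     0.03491      0.6239      0.2768
  Change     0.008774    0.008774   -0.004387    -0.01316
  Equil        0.5039     0.04368      0.6196      0.2637
  solve Keq expr → x = -0.004387; check Q = 23.44
Then add 0.2277 M of X.
Step 3:
                    B           L           X           E
  Initial      0.5039     0.04368      0.8473      0.2637
  Change     0.004794    0.004794   -0.002397   -0.007191
  Equil        0.5087     0.04847      0.8449      0.2565
  solve Keq expr → x = -0.002397; check Q = 23.44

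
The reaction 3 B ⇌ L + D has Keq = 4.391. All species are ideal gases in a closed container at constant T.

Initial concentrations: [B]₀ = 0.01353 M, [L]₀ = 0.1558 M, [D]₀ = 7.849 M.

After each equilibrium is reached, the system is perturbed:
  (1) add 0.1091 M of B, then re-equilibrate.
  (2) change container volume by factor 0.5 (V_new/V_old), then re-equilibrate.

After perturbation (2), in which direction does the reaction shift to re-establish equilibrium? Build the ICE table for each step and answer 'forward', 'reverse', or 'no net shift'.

Direction: forward

Q₀ = 4.9373e+05 vs Keq = 4.391 ⇒ Q>K, reverse
Step 1:
                    B           L           D
  Initial     0.01353      0.1558       7.849
  Change       0.3707     -0.1236     -0.1236
  Equil        0.3842     0.03224       7.725
  solve Keq expr → x = -0.1236; check Q = 4.391
Then add 0.1091 M of B.
Step 2:
                    B           L           D
  Initial      0.4933     0.03224       7.725
  Change     -0.05076     0.01692     0.01692
  Equil        0.4426     0.04916       7.742
  solve Keq expr → x = 0.01692; check Q = 4.391
Then change container volume by factor 0.5 (V_new/V_old).
Step 3:
                    B           L           D
  Initial      0.8851     0.09832       15.48
  Change      -0.1062     0.03539     0.03539
  Equil        0.7789      0.1337       15.52
  solve Keq expr → x = 0.03539; check Q = 4.391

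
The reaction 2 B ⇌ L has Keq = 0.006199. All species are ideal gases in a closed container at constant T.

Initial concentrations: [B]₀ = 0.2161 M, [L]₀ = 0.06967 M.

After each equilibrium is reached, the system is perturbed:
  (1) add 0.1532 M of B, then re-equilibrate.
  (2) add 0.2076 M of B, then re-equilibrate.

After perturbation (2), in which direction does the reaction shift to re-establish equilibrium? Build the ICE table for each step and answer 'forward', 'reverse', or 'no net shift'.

Direction: forward

Q₀ = 1.492 vs Keq = 0.006199 ⇒ Q>K, reverse
Step 1:
                  B         L
  Initial    0.2161   0.06967
  Change     0.1378  -0.06889
  Equil      0.3539 7.7634e-04
  solve Keq expr → x = -0.06889; check Q = 0.006199
Then add 0.1532 M of B.
Step 2:
                  B         L
  Initial    0.5071 7.7634e-04
  Change  -0.001615 8.0752e-04
  Equil      0.5055  0.001584
  solve Keq expr → x = 8.0752e-04; check Q = 0.006199
Then add 0.2076 M of B.
Step 3:
                  B         L
  Initial    0.7131  0.001584
  Change  -0.003082  0.001541
  Equil        0.71  0.003125
  solve Keq expr → x = 0.001541; check Q = 0.006199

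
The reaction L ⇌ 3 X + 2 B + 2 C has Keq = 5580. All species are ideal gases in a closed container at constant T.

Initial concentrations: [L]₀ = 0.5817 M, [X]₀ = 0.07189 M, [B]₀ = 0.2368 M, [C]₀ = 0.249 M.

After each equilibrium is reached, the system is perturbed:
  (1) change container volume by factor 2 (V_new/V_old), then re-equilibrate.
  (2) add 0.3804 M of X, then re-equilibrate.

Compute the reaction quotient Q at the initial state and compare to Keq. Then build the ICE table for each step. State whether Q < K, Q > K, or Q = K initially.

Q₀ = 2.2206e-06; Q < K (proceeds forward)

Q₀ = 2.2206e-06 vs Keq = 5580 ⇒ Q<K, forward
Step 1:
                  L         X         B         C
  Initial    0.5817   0.07189    0.2368     0.249
  Change    -0.5777     1.733     1.155     1.155
  Equil    0.004028     1.805     1.392     1.404
  solve Keq expr → x = 0.5777; check Q = 5580
Then change container volume by factor 2 (V_new/V_old).
Step 2:
                  L         X         B         C
  Initial  0.002014    0.9025    0.6961    0.7022
  Change  -0.001981  0.005943  0.003962  0.003962
  Equil   3.2825e-05    0.9084       0.7    0.7061
  solve Keq expr → x = 0.001981; check Q = 5580
Then add 0.3804 M of X.
Step 3:
                  L         X         B         C
  Initial 3.2825e-05     1.289       0.7    0.7061
  Change  6.0812e-05 -1.8244e-04 -1.2162e-04 -1.2162e-04
  Equil   9.3637e-05     1.289    0.6999     0.706
  solve Keq expr → x = -6.0812e-05; check Q = 5580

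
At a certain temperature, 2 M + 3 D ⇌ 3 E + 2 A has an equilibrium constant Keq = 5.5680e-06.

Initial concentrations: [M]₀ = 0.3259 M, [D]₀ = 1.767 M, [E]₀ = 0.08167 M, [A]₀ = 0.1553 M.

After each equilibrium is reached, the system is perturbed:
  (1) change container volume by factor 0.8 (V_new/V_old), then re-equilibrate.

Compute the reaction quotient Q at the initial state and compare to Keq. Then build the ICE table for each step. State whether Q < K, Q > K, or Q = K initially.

Q₀ = 2.2421e-05; Q > K (proceeds reverse)

Q₀ = 2.2421e-05 vs Keq = 5.5680e-06 ⇒ Q>K, reverse
Step 1:
                    M           D           E           A
  I            0.3259       1.767     0.08167      0.1553
  C           0.01595     0.02393    -0.02393    -0.01595
  E            0.3419       1.791     0.05774      0.1393
  solve Keq expr → x = -0.007977; check Q = 5.5680e-06
Then change container volume by factor 0.8 (V_new/V_old).
Step 2:
                    M           D           E           A
  I            0.4273       2.239     0.07217      0.1742
  C                 0           0           0           0
  E            0.4273       2.239     0.07217      0.1742
  solve Keq expr → x = 0; check Q = 5.5680e-06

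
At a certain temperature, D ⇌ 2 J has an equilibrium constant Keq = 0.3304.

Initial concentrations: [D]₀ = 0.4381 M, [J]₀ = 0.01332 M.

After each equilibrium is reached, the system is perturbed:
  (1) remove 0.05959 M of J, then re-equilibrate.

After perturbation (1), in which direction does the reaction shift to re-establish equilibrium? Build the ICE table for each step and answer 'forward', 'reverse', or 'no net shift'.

Direction: forward

Q₀ = 4.0498e-04 vs Keq = 0.3304 ⇒ Q<K, forward
Step 1:
                  D         J
  I          0.4381   0.01332
  C         -0.1481    0.2962
  E            0.29    0.3095
  solve Keq expr → x = 0.1481; check Q = 0.3304
Then remove 0.05959 M of J.
Step 2:
                  D         J
  I            0.29    0.2499
  C        -0.02342   0.04683
  E          0.2666    0.2968
  solve Keq expr → x = 0.02342; check Q = 0.3304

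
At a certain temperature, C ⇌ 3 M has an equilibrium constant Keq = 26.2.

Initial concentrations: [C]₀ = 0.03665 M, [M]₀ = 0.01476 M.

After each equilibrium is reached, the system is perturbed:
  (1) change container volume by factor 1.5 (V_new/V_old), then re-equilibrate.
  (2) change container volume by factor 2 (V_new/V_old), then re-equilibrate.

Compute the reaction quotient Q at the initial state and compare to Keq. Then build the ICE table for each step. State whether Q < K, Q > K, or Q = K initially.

Q₀ = 8.7737e-05; Q < K (proceeds forward)

Q₀ = 8.7737e-05 vs Keq = 26.2 ⇒ Q<K, forward
Step 1:
                    C           M
  Initial     0.03665     0.01476
  Change     -0.03658      0.1097
  Equil    7.3636e-05      0.1245
  solve Keq expr → x = 0.03658; check Q = 26.2
Then change container volume by factor 1.5 (V_new/V_old).
Step 2:
                    C           M
  Initial  4.9091e-05     0.08299
  Change  -2.7208e-05  8.1625e-05
  Equil    2.1883e-05     0.08307
  solve Keq expr → x = 2.7208e-05; check Q = 26.2
Then change container volume by factor 2 (V_new/V_old).
Step 3:
                    C           M
  Initial  1.0941e-05     0.04154
  Change  -8.2011e-06  2.4603e-05
  Equil    2.7402e-06     0.04156
  solve Keq expr → x = 8.2011e-06; check Q = 26.2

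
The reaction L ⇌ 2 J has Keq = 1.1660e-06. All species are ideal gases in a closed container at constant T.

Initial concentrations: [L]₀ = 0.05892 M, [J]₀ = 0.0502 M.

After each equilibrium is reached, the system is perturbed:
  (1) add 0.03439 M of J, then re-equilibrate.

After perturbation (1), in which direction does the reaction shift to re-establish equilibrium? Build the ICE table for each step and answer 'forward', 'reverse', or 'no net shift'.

Q₀ = 0.04277 vs Keq = 1.1660e-06 ⇒ Q>K, reverse
Step 1:
                  L         J
  I         0.05892    0.0502
  C         0.02494  -0.04989
  E         0.08386 3.1271e-04
  solve Keq expr → x = -0.02494; check Q = 1.1660e-06
Then add 0.03439 M of J.
Step 2:
                  L         J
  I         0.08386    0.0347
  C         0.01718  -0.03436
  E           0.101 3.4324e-04
  solve Keq expr → x = -0.01718; check Q = 1.1660e-06

Direction: reverse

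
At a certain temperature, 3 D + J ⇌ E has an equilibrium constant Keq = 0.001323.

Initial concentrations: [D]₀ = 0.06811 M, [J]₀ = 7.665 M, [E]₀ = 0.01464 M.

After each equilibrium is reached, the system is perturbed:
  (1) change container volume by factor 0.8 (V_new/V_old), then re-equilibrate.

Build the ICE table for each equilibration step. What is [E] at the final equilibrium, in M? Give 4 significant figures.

Q₀ = 6.045 vs Keq = 0.001323 ⇒ Q>K, reverse
Step 1:
                    D           J           E
  I           0.06811       7.665     0.01464
  C           0.04388     0.01463    -0.01463
  E             0.112        7.68  1.4269e-05
  solve Keq expr → x = -0.01463; check Q = 0.001323
Then change container volume by factor 0.8 (V_new/V_old).
Step 2:
                    D           J           E
  I              0.14         9.6  1.7837e-05
  C       -5.0888e-05 -1.6963e-05  1.6963e-05
  E            0.1399         9.6  3.4799e-05
  solve Keq expr → x = 1.6963e-05; check Q = 0.001323

[E]_eq = 3.4799e-05 M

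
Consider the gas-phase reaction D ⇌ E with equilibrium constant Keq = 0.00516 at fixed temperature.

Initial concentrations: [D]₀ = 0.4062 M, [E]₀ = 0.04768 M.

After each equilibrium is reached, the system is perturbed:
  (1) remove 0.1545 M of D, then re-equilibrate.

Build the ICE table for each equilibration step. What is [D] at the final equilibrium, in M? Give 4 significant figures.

Q₀ = 0.1174 vs Keq = 0.00516 ⇒ Q>K, reverse
Step 1:
                   D          E
  init        0.4062    0.04768
  Δ          0.04535   -0.04535
  eq          0.4516    0.00233
  solve Keq expr → x = -0.04535; check Q = 0.00516
Then remove 0.1545 M of D.
Step 2:
                   D          E
  init        0.2971    0.00233
  Δ       7.9313e-04 -7.9313e-04
  eq          0.2978   0.001537
  solve Keq expr → x = -7.9313e-04; check Q = 0.00516

[D]_eq = 0.2978 M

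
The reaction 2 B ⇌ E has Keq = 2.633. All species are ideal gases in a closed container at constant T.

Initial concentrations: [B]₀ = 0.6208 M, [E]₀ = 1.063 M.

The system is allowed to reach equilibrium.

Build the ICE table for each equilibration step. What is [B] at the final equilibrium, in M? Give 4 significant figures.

[B]_eq = 0.6335 M

Q₀ = 2.758 vs Keq = 2.633 ⇒ Q>K, reverse
Step 1:
                  B         E
  Initial    0.6208     1.063
  Change    0.01269 -0.006346
  Equil      0.6335     1.057
  solve Keq expr → x = -0.006346; check Q = 2.633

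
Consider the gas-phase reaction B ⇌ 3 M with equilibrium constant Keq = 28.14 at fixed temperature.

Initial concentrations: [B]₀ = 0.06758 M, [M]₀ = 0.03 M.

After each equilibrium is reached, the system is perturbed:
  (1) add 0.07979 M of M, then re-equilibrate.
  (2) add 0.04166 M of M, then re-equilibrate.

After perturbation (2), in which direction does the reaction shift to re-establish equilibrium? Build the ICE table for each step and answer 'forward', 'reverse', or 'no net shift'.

Q₀ = 3.9953e-04 vs Keq = 28.14 ⇒ Q<K, forward
Step 1:
                    B           M
  I           0.06758        0.03
  C          -0.06714      0.2014
  E        4.4042e-04      0.2314
  solve Keq expr → x = 0.06714; check Q = 28.14
Then add 0.07979 M of M.
Step 2:
                    B           M
  I        4.4042e-04      0.3112
  C        6.1184e-04   -0.001836
  E          0.001052      0.3094
  solve Keq expr → x = -6.1184e-04; check Q = 28.14
Then add 0.04166 M of M.
Step 3:
                    B           M
  I          0.001052       0.351
  C        4.6659e-04     -0.0014
  E          0.001519      0.3496
  solve Keq expr → x = -4.6659e-04; check Q = 28.14

Direction: reverse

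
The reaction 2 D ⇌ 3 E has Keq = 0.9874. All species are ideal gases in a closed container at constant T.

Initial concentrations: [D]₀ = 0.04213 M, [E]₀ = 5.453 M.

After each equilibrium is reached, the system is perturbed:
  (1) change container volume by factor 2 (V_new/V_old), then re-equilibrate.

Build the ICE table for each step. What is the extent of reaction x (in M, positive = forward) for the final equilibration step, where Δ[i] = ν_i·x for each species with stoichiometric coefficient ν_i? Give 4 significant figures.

x = 0.05548 M

Q₀ = 9.1353e+04 vs Keq = 0.9874 ⇒ Q>K, reverse
Step 1:
                   D          E
  Initial    0.04213      5.453
  Change       2.424     -3.636
  Equil        2.466      1.817
  solve Keq expr → x = -1.212; check Q = 0.9874
Then change container volume by factor 2 (V_new/V_old).
Step 2:
                   D          E
  Initial      1.233     0.9087
  Change      -0.111     0.1664
  Equil        1.122      1.075
  solve Keq expr → x = 0.05548; check Q = 0.9874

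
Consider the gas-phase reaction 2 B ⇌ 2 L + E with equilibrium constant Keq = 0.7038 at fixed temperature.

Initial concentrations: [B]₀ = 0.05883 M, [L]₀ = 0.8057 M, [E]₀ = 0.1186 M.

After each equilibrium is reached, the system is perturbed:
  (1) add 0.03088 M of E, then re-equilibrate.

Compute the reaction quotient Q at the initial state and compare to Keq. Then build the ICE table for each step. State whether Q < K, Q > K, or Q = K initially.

Q₀ = 22.25 vs Keq = 0.7038 ⇒ Q>K, reverse
Step 1:
                  B         L         E
  I         0.05883    0.8057    0.1186
  C          0.1289   -0.1289  -0.06445
  E          0.1877    0.6768   0.05415
  solve Keq expr → x = -0.06445; check Q = 0.7038
Then add 0.03088 M of E.
Step 2:
                  B         L         E
  I          0.1877    0.6768   0.08503
  C         0.02329  -0.02329  -0.01165
  E           0.211    0.6535   0.07338
  solve Keq expr → x = -0.01165; check Q = 0.7038

Q₀ = 22.25; Q > K (proceeds reverse)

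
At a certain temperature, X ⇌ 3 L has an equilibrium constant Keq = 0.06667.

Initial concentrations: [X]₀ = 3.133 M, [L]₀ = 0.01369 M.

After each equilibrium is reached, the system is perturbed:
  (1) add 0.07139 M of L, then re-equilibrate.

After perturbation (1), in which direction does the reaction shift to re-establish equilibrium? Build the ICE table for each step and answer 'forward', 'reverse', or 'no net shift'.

Direction: reverse

Q₀ = 8.1894e-07 vs Keq = 0.06667 ⇒ Q<K, forward
Step 1:
                   X          L
  init         3.133    0.01369
  Δ          -0.1892     0.5675
  eq           2.944     0.5811
  solve Keq expr → x = 0.1892; check Q = 0.06667
Then add 0.07139 M of L.
Step 2:
                   X          L
  init         2.944     0.6525
  Δ          0.02329   -0.06986
  eq           2.967     0.5827
  solve Keq expr → x = -0.02329; check Q = 0.06667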